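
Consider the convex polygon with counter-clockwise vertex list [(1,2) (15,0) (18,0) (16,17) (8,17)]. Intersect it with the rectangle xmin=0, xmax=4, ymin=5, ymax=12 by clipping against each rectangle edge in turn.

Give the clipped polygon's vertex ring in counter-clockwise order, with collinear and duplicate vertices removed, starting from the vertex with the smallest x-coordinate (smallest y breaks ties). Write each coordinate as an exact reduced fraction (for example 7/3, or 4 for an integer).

1. After x ≥ 0: [(1,2) (15,0) (18,0) (16,17) (8,17)]
2. After x ≤ 4: [(4,59/7) (1,2) (4,11/7)]
3. After y ≥ 5: [(4,5) (4,59/7) (12/5,5)]
4. After y ≤ 12: [(4,5) (4,59/7) (12/5,5)]
5. Canonical ring: [(12/5,5) (4,5) (4,59/7)]

Clipped polygon: [(12/5,5) (4,5) (4,59/7)]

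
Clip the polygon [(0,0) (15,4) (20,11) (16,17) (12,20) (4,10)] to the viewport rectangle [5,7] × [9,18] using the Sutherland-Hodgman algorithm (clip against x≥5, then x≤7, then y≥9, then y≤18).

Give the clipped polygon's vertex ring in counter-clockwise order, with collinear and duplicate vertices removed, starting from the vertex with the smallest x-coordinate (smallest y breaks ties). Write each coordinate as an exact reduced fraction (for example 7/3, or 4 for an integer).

1. After x ≥ 5: [(5,4/3) (15,4) (20,11) (16,17) (12,20) (5,45/4)]
2. After x ≤ 7: [(5,4/3) (7,28/15) (7,55/4) (5,45/4)]
3. After y ≥ 9: [(5,9) (7,9) (7,55/4) (5,45/4)]
4. After y ≤ 18: [(5,9) (7,9) (7,55/4) (5,45/4)]
5. Canonical ring: [(5,9) (7,9) (7,55/4) (5,45/4)]

Clipped polygon: [(5,9) (7,9) (7,55/4) (5,45/4)]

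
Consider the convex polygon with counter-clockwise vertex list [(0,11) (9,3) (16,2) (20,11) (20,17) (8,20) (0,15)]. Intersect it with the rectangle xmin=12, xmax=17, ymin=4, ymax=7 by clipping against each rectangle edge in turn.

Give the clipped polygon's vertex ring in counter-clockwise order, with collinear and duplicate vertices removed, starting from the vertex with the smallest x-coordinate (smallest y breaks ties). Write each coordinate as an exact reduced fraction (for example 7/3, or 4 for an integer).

1. After x ≥ 12: [(12,18/7) (16,2) (20,11) (20,17) (12,19)]
2. After x ≤ 17: [(12,18/7) (16,2) (17,17/4) (17,71/4) (12,19)]
3. After y ≥ 4: [(12,4) (152/9,4) (17,17/4) (17,71/4) (12,19)]
4. After y ≤ 7: [(12,7) (12,4) (152/9,4) (17,17/4) (17,7)]
5. Canonical ring: [(12,4) (152/9,4) (17,17/4) (17,7) (12,7)]

Clipped polygon: [(12,4) (152/9,4) (17,17/4) (17,7) (12,7)]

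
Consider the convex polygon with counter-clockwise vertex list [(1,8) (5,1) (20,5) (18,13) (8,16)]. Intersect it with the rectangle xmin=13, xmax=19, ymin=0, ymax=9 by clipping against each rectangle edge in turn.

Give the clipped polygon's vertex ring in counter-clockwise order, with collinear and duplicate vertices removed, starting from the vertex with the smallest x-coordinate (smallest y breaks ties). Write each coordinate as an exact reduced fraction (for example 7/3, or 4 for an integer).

Clipped polygon: [(13,47/15) (19,71/15) (19,9) (13,9)]

1. After x ≥ 13: [(13,47/15) (20,5) (18,13) (13,29/2)]
2. After x ≤ 19: [(13,47/15) (19,71/15) (19,9) (18,13) (13,29/2)]
3. After y ≥ 0: [(13,47/15) (19,71/15) (19,9) (18,13) (13,29/2)]
4. After y ≤ 9: [(13,9) (13,47/15) (19,71/15) (19,9) (19,9)]
5. Canonical ring: [(13,47/15) (19,71/15) (19,9) (13,9)]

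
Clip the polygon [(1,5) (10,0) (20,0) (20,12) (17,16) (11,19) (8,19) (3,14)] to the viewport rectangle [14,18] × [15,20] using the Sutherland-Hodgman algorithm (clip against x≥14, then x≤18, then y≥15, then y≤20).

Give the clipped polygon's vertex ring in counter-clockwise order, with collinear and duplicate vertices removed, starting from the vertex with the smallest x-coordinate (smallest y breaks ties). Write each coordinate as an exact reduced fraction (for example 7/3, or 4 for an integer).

1. After x ≥ 14: [(14,0) (20,0) (20,12) (17,16) (14,35/2)]
2. After x ≤ 18: [(14,0) (18,0) (18,44/3) (17,16) (14,35/2)]
3. After y ≥ 15: [(14,15) (71/4,15) (17,16) (14,35/2)]
4. After y ≤ 20: [(14,15) (71/4,15) (17,16) (14,35/2)]
5. Canonical ring: [(14,15) (71/4,15) (17,16) (14,35/2)]

Clipped polygon: [(14,15) (71/4,15) (17,16) (14,35/2)]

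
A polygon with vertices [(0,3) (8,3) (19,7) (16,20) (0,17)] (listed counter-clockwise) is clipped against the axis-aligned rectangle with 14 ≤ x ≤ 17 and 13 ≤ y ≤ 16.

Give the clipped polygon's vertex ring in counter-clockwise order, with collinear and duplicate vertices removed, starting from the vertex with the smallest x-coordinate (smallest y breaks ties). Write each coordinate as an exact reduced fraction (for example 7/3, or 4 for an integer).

Clipped polygon: [(14,13) (17,13) (17,47/3) (220/13,16) (14,16)]

1. After x ≥ 14: [(14,57/11) (19,7) (16,20) (14,157/8)]
2. After x ≤ 17: [(14,57/11) (17,69/11) (17,47/3) (16,20) (14,157/8)]
3. After y ≥ 13: [(14,13) (17,13) (17,47/3) (16,20) (14,157/8)]
4. After y ≤ 16: [(14,16) (14,13) (17,13) (17,47/3) (220/13,16)]
5. Canonical ring: [(14,13) (17,13) (17,47/3) (220/13,16) (14,16)]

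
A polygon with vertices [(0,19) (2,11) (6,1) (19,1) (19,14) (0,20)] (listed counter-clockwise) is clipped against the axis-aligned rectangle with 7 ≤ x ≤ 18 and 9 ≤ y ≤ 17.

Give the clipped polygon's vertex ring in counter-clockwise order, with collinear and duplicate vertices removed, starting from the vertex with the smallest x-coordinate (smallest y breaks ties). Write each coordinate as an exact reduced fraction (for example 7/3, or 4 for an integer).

Clipped polygon: [(7,9) (18,9) (18,272/19) (19/2,17) (7,17)]

1. After x ≥ 7: [(7,1) (19,1) (19,14) (7,338/19)]
2. After x ≤ 18: [(7,1) (18,1) (18,272/19) (7,338/19)]
3. After y ≥ 9: [(7,9) (18,9) (18,272/19) (7,338/19)]
4. After y ≤ 17: [(7,17) (7,9) (18,9) (18,272/19) (19/2,17)]
5. Canonical ring: [(7,9) (18,9) (18,272/19) (19/2,17) (7,17)]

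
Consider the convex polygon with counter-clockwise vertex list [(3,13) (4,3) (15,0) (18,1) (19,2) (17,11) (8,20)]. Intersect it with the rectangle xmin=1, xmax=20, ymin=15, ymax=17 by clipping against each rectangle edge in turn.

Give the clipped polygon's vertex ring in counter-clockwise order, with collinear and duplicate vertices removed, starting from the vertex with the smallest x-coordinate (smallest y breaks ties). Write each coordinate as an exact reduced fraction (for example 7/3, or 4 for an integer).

1. After x ≥ 1: [(3,13) (4,3) (15,0) (18,1) (19,2) (17,11) (8,20)]
2. After x ≤ 20: [(3,13) (4,3) (15,0) (18,1) (19,2) (17,11) (8,20)]
3. After y ≥ 15: [(31/7,15) (13,15) (8,20)]
4. After y ≤ 17: [(41/7,17) (31/7,15) (13,15) (11,17)]
5. Canonical ring: [(31/7,15) (13,15) (11,17) (41/7,17)]

Clipped polygon: [(31/7,15) (13,15) (11,17) (41/7,17)]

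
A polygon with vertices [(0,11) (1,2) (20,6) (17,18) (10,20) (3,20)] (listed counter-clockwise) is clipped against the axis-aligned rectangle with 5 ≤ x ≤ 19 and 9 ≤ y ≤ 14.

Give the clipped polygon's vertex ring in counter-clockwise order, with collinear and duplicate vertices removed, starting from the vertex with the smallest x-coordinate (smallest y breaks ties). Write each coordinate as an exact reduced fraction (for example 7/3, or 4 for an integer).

Clipped polygon: [(5,9) (19,9) (19,10) (18,14) (5,14)]

1. After x ≥ 5: [(5,54/19) (20,6) (17,18) (10,20) (5,20)]
2. After x ≤ 19: [(5,54/19) (19,110/19) (19,10) (17,18) (10,20) (5,20)]
3. After y ≥ 9: [(5,9) (19,9) (19,10) (17,18) (10,20) (5,20)]
4. After y ≤ 14: [(5,14) (5,9) (19,9) (19,10) (18,14)]
5. Canonical ring: [(5,9) (19,9) (19,10) (18,14) (5,14)]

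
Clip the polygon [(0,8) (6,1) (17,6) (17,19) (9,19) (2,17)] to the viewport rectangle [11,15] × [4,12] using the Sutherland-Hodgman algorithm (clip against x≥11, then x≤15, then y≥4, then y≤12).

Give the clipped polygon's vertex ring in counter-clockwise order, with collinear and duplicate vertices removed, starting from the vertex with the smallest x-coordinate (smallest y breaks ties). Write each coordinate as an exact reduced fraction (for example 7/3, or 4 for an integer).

Clipped polygon: [(11,4) (63/5,4) (15,56/11) (15,12) (11,12)]

1. After x ≥ 11: [(11,36/11) (17,6) (17,19) (11,19)]
2. After x ≤ 15: [(11,36/11) (15,56/11) (15,19) (11,19)]
3. After y ≥ 4: [(11,4) (63/5,4) (15,56/11) (15,19) (11,19)]
4. After y ≤ 12: [(11,12) (11,4) (63/5,4) (15,56/11) (15,12)]
5. Canonical ring: [(11,4) (63/5,4) (15,56/11) (15,12) (11,12)]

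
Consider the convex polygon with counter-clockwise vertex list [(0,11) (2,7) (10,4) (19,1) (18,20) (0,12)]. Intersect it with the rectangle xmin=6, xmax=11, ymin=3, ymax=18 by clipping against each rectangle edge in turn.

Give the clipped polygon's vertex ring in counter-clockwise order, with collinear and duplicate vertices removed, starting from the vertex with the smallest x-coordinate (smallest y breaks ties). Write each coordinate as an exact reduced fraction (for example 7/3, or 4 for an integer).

Clipped polygon: [(6,11/2) (10,4) (11,11/3) (11,152/9) (6,44/3)]

1. After x ≥ 6: [(6,11/2) (10,4) (19,1) (18,20) (6,44/3)]
2. After x ≤ 11: [(6,11/2) (10,4) (11,11/3) (11,152/9) (6,44/3)]
3. After y ≥ 3: [(6,11/2) (10,4) (11,11/3) (11,152/9) (6,44/3)]
4. After y ≤ 18: [(6,11/2) (10,4) (11,11/3) (11,152/9) (6,44/3)]
5. Canonical ring: [(6,11/2) (10,4) (11,11/3) (11,152/9) (6,44/3)]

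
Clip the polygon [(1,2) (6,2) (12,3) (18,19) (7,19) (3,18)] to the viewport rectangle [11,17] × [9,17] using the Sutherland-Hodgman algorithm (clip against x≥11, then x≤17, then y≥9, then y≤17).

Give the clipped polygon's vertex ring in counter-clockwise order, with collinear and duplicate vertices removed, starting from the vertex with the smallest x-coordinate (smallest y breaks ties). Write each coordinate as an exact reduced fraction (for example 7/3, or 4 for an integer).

Clipped polygon: [(11,9) (57/4,9) (17,49/3) (17,17) (11,17)]

1. After x ≥ 11: [(11,17/6) (12,3) (18,19) (11,19)]
2. After x ≤ 17: [(11,17/6) (12,3) (17,49/3) (17,19) (11,19)]
3. After y ≥ 9: [(11,9) (57/4,9) (17,49/3) (17,19) (11,19)]
4. After y ≤ 17: [(11,17) (11,9) (57/4,9) (17,49/3) (17,17)]
5. Canonical ring: [(11,9) (57/4,9) (17,49/3) (17,17) (11,17)]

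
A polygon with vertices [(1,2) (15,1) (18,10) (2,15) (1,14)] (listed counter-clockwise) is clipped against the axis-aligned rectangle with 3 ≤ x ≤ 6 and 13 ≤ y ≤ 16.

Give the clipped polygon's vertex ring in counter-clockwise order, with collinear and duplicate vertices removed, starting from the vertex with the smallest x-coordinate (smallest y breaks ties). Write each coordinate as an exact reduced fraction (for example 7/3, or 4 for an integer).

1. After x ≥ 3: [(3,13/7) (15,1) (18,10) (3,235/16)]
2. After x ≤ 6: [(3,13/7) (6,23/14) (6,55/4) (3,235/16)]
3. After y ≥ 13: [(3,13) (6,13) (6,55/4) (3,235/16)]
4. After y ≤ 16: [(3,13) (6,13) (6,55/4) (3,235/16)]
5. Canonical ring: [(3,13) (6,13) (6,55/4) (3,235/16)]

Clipped polygon: [(3,13) (6,13) (6,55/4) (3,235/16)]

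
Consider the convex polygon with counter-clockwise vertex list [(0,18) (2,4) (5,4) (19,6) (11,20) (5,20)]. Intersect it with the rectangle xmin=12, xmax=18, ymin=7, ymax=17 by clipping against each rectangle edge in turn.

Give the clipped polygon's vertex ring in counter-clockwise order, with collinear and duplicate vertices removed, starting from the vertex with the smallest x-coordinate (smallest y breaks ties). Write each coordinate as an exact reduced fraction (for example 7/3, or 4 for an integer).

Clipped polygon: [(12,7) (18,7) (18,31/4) (89/7,17) (12,17)]

1. After x ≥ 12: [(12,5) (19,6) (12,73/4)]
2. After x ≤ 18: [(12,5) (18,41/7) (18,31/4) (12,73/4)]
3. After y ≥ 7: [(12,7) (18,7) (18,31/4) (12,73/4)]
4. After y ≤ 17: [(12,17) (12,7) (18,7) (18,31/4) (89/7,17)]
5. Canonical ring: [(12,7) (18,7) (18,31/4) (89/7,17) (12,17)]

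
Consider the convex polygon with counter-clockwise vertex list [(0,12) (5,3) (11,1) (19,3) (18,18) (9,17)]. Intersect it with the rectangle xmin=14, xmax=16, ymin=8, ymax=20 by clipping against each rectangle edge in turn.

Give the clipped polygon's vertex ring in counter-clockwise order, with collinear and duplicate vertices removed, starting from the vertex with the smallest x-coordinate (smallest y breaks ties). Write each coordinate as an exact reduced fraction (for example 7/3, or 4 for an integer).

1. After x ≥ 14: [(14,7/4) (19,3) (18,18) (14,158/9)]
2. After x ≤ 16: [(14,7/4) (16,9/4) (16,160/9) (14,158/9)]
3. After y ≥ 8: [(14,8) (16,8) (16,160/9) (14,158/9)]
4. After y ≤ 20: [(14,8) (16,8) (16,160/9) (14,158/9)]
5. Canonical ring: [(14,8) (16,8) (16,160/9) (14,158/9)]

Clipped polygon: [(14,8) (16,8) (16,160/9) (14,158/9)]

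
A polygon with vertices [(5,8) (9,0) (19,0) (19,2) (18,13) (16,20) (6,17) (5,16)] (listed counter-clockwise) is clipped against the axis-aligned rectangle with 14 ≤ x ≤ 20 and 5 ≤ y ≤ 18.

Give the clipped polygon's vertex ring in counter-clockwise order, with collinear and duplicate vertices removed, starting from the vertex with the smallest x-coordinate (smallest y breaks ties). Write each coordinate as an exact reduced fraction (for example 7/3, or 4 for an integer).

1. After x ≥ 14: [(14,0) (19,0) (19,2) (18,13) (16,20) (14,97/5)]
2. After x ≤ 20: [(14,0) (19,0) (19,2) (18,13) (16,20) (14,97/5)]
3. After y ≥ 5: [(14,5) (206/11,5) (18,13) (16,20) (14,97/5)]
4. After y ≤ 18: [(14,18) (14,5) (206/11,5) (18,13) (116/7,18)]
5. Canonical ring: [(14,5) (206/11,5) (18,13) (116/7,18) (14,18)]

Clipped polygon: [(14,5) (206/11,5) (18,13) (116/7,18) (14,18)]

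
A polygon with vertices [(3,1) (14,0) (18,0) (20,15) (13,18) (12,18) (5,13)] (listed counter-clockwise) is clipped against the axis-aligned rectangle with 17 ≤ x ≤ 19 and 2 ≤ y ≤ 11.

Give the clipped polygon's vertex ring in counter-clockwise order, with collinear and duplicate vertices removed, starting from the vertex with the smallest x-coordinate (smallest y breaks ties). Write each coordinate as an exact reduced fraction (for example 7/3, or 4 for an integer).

1. After x ≥ 17: [(17,0) (18,0) (20,15) (17,114/7)]
2. After x ≤ 19: [(17,0) (18,0) (19,15/2) (19,108/7) (17,114/7)]
3. After y ≥ 2: [(17,2) (274/15,2) (19,15/2) (19,108/7) (17,114/7)]
4. After y ≤ 11: [(17,11) (17,2) (274/15,2) (19,15/2) (19,11)]
5. Canonical ring: [(17,2) (274/15,2) (19,15/2) (19,11) (17,11)]

Clipped polygon: [(17,2) (274/15,2) (19,15/2) (19,11) (17,11)]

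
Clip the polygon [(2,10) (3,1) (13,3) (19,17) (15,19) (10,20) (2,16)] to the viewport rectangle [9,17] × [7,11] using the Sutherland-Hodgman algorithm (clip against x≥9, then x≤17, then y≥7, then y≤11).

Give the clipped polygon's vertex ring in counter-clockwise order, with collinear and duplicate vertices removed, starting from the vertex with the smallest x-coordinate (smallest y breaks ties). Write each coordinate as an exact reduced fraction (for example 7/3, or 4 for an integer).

1. After x ≥ 9: [(9,11/5) (13,3) (19,17) (15,19) (10,20) (9,39/2)]
2. After x ≤ 17: [(9,11/5) (13,3) (17,37/3) (17,18) (15,19) (10,20) (9,39/2)]
3. After y ≥ 7: [(9,7) (103/7,7) (17,37/3) (17,18) (15,19) (10,20) (9,39/2)]
4. After y ≤ 11: [(9,11) (9,7) (103/7,7) (115/7,11)]
5. Canonical ring: [(9,7) (103/7,7) (115/7,11) (9,11)]

Clipped polygon: [(9,7) (103/7,7) (115/7,11) (9,11)]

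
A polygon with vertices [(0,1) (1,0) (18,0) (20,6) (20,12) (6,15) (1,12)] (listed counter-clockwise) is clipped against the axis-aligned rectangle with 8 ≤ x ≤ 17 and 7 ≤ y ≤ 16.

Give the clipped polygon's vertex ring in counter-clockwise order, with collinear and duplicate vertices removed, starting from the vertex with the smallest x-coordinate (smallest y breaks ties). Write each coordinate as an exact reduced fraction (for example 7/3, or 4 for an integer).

1. After x ≥ 8: [(8,0) (18,0) (20,6) (20,12) (8,102/7)]
2. After x ≤ 17: [(8,0) (17,0) (17,177/14) (8,102/7)]
3. After y ≥ 7: [(8,7) (17,7) (17,177/14) (8,102/7)]
4. After y ≤ 16: [(8,7) (17,7) (17,177/14) (8,102/7)]
5. Canonical ring: [(8,7) (17,7) (17,177/14) (8,102/7)]

Clipped polygon: [(8,7) (17,7) (17,177/14) (8,102/7)]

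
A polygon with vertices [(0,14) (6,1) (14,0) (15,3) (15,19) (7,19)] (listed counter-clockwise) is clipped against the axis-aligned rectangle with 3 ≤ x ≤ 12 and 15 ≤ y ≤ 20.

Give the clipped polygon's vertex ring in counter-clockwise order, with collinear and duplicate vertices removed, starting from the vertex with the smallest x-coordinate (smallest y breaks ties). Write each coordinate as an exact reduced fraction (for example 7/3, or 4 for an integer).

Clipped polygon: [(3,15) (12,15) (12,19) (7,19) (3,113/7)]

1. After x ≥ 3: [(3,113/7) (3,15/2) (6,1) (14,0) (15,3) (15,19) (7,19)]
2. After x ≤ 12: [(3,113/7) (3,15/2) (6,1) (12,1/4) (12,19) (7,19)]
3. After y ≥ 15: [(3,113/7) (3,15) (12,15) (12,19) (7,19)]
4. After y ≤ 20: [(3,113/7) (3,15) (12,15) (12,19) (7,19)]
5. Canonical ring: [(3,15) (12,15) (12,19) (7,19) (3,113/7)]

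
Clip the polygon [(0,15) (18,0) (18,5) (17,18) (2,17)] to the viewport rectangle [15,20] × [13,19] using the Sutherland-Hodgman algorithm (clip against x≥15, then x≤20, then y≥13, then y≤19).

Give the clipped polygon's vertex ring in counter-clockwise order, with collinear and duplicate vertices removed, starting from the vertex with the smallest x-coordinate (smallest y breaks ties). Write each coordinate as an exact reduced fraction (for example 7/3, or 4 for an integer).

Clipped polygon: [(15,13) (226/13,13) (17,18) (15,268/15)]

1. After x ≥ 15: [(15,5/2) (18,0) (18,5) (17,18) (15,268/15)]
2. After x ≤ 20: [(15,5/2) (18,0) (18,5) (17,18) (15,268/15)]
3. After y ≥ 13: [(15,13) (226/13,13) (17,18) (15,268/15)]
4. After y ≤ 19: [(15,13) (226/13,13) (17,18) (15,268/15)]
5. Canonical ring: [(15,13) (226/13,13) (17,18) (15,268/15)]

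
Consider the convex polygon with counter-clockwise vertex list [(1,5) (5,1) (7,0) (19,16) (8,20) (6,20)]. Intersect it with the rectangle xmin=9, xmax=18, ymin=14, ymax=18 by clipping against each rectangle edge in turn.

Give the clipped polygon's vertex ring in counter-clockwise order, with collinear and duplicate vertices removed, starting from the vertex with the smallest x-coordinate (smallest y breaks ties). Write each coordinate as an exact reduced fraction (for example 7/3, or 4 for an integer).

Clipped polygon: [(9,14) (35/2,14) (18,44/3) (18,180/11) (27/2,18) (9,18)]

1. After x ≥ 9: [(9,8/3) (19,16) (9,216/11)]
2. After x ≤ 18: [(9,8/3) (18,44/3) (18,180/11) (9,216/11)]
3. After y ≥ 14: [(9,14) (35/2,14) (18,44/3) (18,180/11) (9,216/11)]
4. After y ≤ 18: [(9,18) (9,14) (35/2,14) (18,44/3) (18,180/11) (27/2,18)]
5. Canonical ring: [(9,14) (35/2,14) (18,44/3) (18,180/11) (27/2,18) (9,18)]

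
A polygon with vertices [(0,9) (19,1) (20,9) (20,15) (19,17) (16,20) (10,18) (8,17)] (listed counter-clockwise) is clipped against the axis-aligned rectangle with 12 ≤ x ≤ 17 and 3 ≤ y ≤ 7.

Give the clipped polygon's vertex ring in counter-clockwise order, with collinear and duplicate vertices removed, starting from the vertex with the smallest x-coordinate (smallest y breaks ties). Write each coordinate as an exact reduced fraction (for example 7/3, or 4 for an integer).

Clipped polygon: [(12,75/19) (57/4,3) (17,3) (17,7) (12,7)]

1. After x ≥ 12: [(12,75/19) (19,1) (20,9) (20,15) (19,17) (16,20) (12,56/3)]
2. After x ≤ 17: [(12,75/19) (17,35/19) (17,19) (16,20) (12,56/3)]
3. After y ≥ 3: [(12,75/19) (57/4,3) (17,3) (17,19) (16,20) (12,56/3)]
4. After y ≤ 7: [(12,7) (12,75/19) (57/4,3) (17,3) (17,7)]
5. Canonical ring: [(12,75/19) (57/4,3) (17,3) (17,7) (12,7)]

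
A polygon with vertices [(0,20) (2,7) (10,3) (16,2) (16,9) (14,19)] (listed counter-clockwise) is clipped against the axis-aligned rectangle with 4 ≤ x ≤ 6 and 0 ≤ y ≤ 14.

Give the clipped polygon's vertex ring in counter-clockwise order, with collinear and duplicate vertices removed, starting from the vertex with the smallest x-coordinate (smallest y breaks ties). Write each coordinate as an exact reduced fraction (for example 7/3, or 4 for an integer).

1. After x ≥ 4: [(4,138/7) (4,6) (10,3) (16,2) (16,9) (14,19)]
2. After x ≤ 6: [(6,137/7) (4,138/7) (4,6) (6,5)]
3. After y ≥ 0: [(6,137/7) (4,138/7) (4,6) (6,5)]
4. After y ≤ 14: [(6,14) (4,14) (4,6) (6,5)]
5. Canonical ring: [(4,6) (6,5) (6,14) (4,14)]

Clipped polygon: [(4,6) (6,5) (6,14) (4,14)]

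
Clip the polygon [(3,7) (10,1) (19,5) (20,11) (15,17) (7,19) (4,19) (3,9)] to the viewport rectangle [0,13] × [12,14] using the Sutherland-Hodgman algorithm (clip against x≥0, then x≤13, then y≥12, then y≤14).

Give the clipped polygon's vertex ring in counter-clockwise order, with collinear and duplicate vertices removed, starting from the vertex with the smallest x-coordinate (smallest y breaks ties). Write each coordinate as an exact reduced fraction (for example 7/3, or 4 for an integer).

1. After x ≥ 0: [(3,7) (10,1) (19,5) (20,11) (15,17) (7,19) (4,19) (3,9)]
2. After x ≤ 13: [(3,7) (10,1) (13,7/3) (13,35/2) (7,19) (4,19) (3,9)]
3. After y ≥ 12: [(13,12) (13,35/2) (7,19) (4,19) (33/10,12)]
4. After y ≤ 14: [(13,12) (13,14) (7/2,14) (33/10,12)]
5. Canonical ring: [(33/10,12) (13,12) (13,14) (7/2,14)]

Clipped polygon: [(33/10,12) (13,12) (13,14) (7/2,14)]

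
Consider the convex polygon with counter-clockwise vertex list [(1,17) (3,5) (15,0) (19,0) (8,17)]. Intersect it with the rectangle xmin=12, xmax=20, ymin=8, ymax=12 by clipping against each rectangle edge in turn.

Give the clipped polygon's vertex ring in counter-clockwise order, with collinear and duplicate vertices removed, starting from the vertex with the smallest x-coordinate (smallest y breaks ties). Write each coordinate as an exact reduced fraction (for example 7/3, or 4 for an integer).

Clipped polygon: [(12,8) (235/17,8) (12,119/11)]

1. After x ≥ 12: [(12,5/4) (15,0) (19,0) (12,119/11)]
2. After x ≤ 20: [(12,5/4) (15,0) (19,0) (12,119/11)]
3. After y ≥ 8: [(12,8) (235/17,8) (12,119/11)]
4. After y ≤ 12: [(12,8) (235/17,8) (12,119/11)]
5. Canonical ring: [(12,8) (235/17,8) (12,119/11)]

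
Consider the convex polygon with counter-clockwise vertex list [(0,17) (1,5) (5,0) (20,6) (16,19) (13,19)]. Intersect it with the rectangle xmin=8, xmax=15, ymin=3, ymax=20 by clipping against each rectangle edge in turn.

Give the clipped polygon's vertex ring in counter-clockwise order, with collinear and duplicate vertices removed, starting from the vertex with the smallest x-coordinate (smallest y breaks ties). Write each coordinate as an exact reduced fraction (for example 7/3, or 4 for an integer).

1. After x ≥ 8: [(8,237/13) (8,6/5) (20,6) (16,19) (13,19)]
2. After x ≤ 15: [(8,237/13) (8,6/5) (15,4) (15,19) (13,19)]
3. After y ≥ 3: [(8,237/13) (8,3) (25/2,3) (15,4) (15,19) (13,19)]
4. After y ≤ 20: [(8,237/13) (8,3) (25/2,3) (15,4) (15,19) (13,19)]
5. Canonical ring: [(8,3) (25/2,3) (15,4) (15,19) (13,19) (8,237/13)]

Clipped polygon: [(8,3) (25/2,3) (15,4) (15,19) (13,19) (8,237/13)]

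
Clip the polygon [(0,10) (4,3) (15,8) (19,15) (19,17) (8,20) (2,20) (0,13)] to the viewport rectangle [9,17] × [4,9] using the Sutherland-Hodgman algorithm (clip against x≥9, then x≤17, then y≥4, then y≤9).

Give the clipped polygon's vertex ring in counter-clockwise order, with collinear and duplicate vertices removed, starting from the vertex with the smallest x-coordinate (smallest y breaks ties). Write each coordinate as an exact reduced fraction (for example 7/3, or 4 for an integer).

1. After x ≥ 9: [(9,58/11) (15,8) (19,15) (19,17) (9,217/11)]
2. After x ≤ 17: [(9,58/11) (15,8) (17,23/2) (17,193/11) (9,217/11)]
3. After y ≥ 4: [(9,58/11) (15,8) (17,23/2) (17,193/11) (9,217/11)]
4. After y ≤ 9: [(9,9) (9,58/11) (15,8) (109/7,9)]
5. Canonical ring: [(9,58/11) (15,8) (109/7,9) (9,9)]

Clipped polygon: [(9,58/11) (15,8) (109/7,9) (9,9)]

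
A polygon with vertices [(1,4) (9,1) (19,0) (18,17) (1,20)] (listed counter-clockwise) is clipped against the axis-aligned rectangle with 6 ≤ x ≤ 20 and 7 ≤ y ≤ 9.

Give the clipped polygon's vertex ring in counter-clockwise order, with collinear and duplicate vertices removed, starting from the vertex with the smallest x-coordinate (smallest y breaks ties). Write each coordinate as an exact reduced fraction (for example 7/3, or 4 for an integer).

1. After x ≥ 6: [(6,17/8) (9,1) (19,0) (18,17) (6,325/17)]
2. After x ≤ 20: [(6,17/8) (9,1) (19,0) (18,17) (6,325/17)]
3. After y ≥ 7: [(6,7) (316/17,7) (18,17) (6,325/17)]
4. After y ≤ 9: [(6,9) (6,7) (316/17,7) (314/17,9)]
5. Canonical ring: [(6,7) (316/17,7) (314/17,9) (6,9)]

Clipped polygon: [(6,7) (316/17,7) (314/17,9) (6,9)]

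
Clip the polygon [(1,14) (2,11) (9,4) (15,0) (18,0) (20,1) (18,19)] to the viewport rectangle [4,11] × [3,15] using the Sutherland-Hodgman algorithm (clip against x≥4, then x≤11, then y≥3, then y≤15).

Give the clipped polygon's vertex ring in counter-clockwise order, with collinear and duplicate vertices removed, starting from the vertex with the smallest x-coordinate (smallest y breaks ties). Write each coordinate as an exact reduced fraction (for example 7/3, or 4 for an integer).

Clipped polygon: [(4,9) (9,4) (21/2,3) (11,3) (11,15) (22/5,15) (4,253/17)]

1. After x ≥ 4: [(4,253/17) (4,9) (9,4) (15,0) (18,0) (20,1) (18,19)]
2. After x ≤ 11: [(11,288/17) (4,253/17) (4,9) (9,4) (11,8/3)]
3. After y ≥ 3: [(11,3) (11,288/17) (4,253/17) (4,9) (9,4) (21/2,3)]
4. After y ≤ 15: [(11,3) (11,15) (22/5,15) (4,253/17) (4,9) (9,4) (21/2,3)]
5. Canonical ring: [(4,9) (9,4) (21/2,3) (11,3) (11,15) (22/5,15) (4,253/17)]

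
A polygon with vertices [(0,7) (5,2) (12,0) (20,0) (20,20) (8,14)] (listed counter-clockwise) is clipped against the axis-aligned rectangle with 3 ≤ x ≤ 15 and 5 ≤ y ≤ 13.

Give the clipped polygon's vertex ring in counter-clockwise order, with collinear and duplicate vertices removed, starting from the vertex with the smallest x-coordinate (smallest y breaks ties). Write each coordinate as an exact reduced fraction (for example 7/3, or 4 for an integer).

1. After x ≥ 3: [(3,77/8) (3,4) (5,2) (12,0) (20,0) (20,20) (8,14)]
2. After x ≤ 15: [(3,77/8) (3,4) (5,2) (12,0) (15,0) (15,35/2) (8,14)]
3. After y ≥ 5: [(3,77/8) (3,5) (15,5) (15,35/2) (8,14)]
4. After y ≤ 13: [(48/7,13) (3,77/8) (3,5) (15,5) (15,13)]
5. Canonical ring: [(3,5) (15,5) (15,13) (48/7,13) (3,77/8)]

Clipped polygon: [(3,5) (15,5) (15,13) (48/7,13) (3,77/8)]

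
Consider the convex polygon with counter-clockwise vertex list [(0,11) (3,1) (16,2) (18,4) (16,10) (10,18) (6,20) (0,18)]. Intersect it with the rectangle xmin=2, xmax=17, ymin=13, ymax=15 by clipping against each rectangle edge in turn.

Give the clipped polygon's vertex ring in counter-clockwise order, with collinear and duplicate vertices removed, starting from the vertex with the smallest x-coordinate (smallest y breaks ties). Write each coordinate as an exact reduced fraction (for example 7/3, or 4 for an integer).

Clipped polygon: [(2,13) (55/4,13) (49/4,15) (2,15)]

1. After x ≥ 2: [(2,13/3) (3,1) (16,2) (18,4) (16,10) (10,18) (6,20) (2,56/3)]
2. After x ≤ 17: [(2,13/3) (3,1) (16,2) (17,3) (17,7) (16,10) (10,18) (6,20) (2,56/3)]
3. After y ≥ 13: [(2,13) (55/4,13) (10,18) (6,20) (2,56/3)]
4. After y ≤ 15: [(2,15) (2,13) (55/4,13) (49/4,15)]
5. Canonical ring: [(2,13) (55/4,13) (49/4,15) (2,15)]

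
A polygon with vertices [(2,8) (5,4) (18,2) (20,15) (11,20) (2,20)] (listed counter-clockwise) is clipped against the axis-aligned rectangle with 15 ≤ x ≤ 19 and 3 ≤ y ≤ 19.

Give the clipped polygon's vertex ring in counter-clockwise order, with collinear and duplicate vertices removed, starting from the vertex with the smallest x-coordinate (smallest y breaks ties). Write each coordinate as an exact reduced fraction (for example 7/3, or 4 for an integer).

Clipped polygon: [(15,3) (236/13,3) (19,17/2) (19,140/9) (15,160/9)]

1. After x ≥ 15: [(15,32/13) (18,2) (20,15) (15,160/9)]
2. After x ≤ 19: [(15,32/13) (18,2) (19,17/2) (19,140/9) (15,160/9)]
3. After y ≥ 3: [(15,3) (236/13,3) (19,17/2) (19,140/9) (15,160/9)]
4. After y ≤ 19: [(15,3) (236/13,3) (19,17/2) (19,140/9) (15,160/9)]
5. Canonical ring: [(15,3) (236/13,3) (19,17/2) (19,140/9) (15,160/9)]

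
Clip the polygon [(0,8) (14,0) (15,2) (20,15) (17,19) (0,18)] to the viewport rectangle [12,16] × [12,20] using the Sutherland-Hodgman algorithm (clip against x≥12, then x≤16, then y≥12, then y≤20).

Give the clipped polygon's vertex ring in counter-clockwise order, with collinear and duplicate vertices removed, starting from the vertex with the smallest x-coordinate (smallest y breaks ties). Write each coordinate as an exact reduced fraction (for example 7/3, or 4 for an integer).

1. After x ≥ 12: [(12,8/7) (14,0) (15,2) (20,15) (17,19) (12,318/17)]
2. After x ≤ 16: [(12,8/7) (14,0) (15,2) (16,23/5) (16,322/17) (12,318/17)]
3. After y ≥ 12: [(12,12) (16,12) (16,322/17) (12,318/17)]
4. After y ≤ 20: [(12,12) (16,12) (16,322/17) (12,318/17)]
5. Canonical ring: [(12,12) (16,12) (16,322/17) (12,318/17)]

Clipped polygon: [(12,12) (16,12) (16,322/17) (12,318/17)]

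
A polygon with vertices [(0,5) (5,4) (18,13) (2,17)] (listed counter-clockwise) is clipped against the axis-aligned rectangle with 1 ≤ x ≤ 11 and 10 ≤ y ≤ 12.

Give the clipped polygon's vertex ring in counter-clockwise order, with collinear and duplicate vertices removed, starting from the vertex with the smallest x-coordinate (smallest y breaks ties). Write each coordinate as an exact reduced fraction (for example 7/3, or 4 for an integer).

1. After x ≥ 1: [(1,11) (1,24/5) (5,4) (18,13) (2,17)]
2. After x ≤ 11: [(1,11) (1,24/5) (5,4) (11,106/13) (11,59/4) (2,17)]
3. After y ≥ 10: [(1,11) (1,10) (11,10) (11,59/4) (2,17)]
4. After y ≤ 12: [(7/6,12) (1,11) (1,10) (11,10) (11,12)]
5. Canonical ring: [(1,10) (11,10) (11,12) (7/6,12) (1,11)]

Clipped polygon: [(1,10) (11,10) (11,12) (7/6,12) (1,11)]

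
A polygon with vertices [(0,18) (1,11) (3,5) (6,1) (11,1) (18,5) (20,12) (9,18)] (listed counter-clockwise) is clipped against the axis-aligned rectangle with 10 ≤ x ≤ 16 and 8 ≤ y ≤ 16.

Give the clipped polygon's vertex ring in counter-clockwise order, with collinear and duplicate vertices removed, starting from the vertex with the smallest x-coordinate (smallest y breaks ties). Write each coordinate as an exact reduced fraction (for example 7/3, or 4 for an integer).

Clipped polygon: [(10,8) (16,8) (16,156/11) (38/3,16) (10,16)]

1. After x ≥ 10: [(10,1) (11,1) (18,5) (20,12) (10,192/11)]
2. After x ≤ 16: [(10,1) (11,1) (16,27/7) (16,156/11) (10,192/11)]
3. After y ≥ 8: [(10,8) (16,8) (16,156/11) (10,192/11)]
4. After y ≤ 16: [(10,16) (10,8) (16,8) (16,156/11) (38/3,16)]
5. Canonical ring: [(10,8) (16,8) (16,156/11) (38/3,16) (10,16)]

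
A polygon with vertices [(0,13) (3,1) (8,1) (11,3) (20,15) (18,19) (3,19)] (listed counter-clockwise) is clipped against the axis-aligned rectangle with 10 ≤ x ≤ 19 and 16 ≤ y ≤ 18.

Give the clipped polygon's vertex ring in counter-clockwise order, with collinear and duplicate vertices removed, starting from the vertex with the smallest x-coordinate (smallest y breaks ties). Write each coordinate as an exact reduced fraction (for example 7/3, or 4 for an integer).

Clipped polygon: [(10,16) (19,16) (19,17) (37/2,18) (10,18)]

1. After x ≥ 10: [(10,7/3) (11,3) (20,15) (18,19) (10,19)]
2. After x ≤ 19: [(10,7/3) (11,3) (19,41/3) (19,17) (18,19) (10,19)]
3. After y ≥ 16: [(10,16) (19,16) (19,17) (18,19) (10,19)]
4. After y ≤ 18: [(10,18) (10,16) (19,16) (19,17) (37/2,18)]
5. Canonical ring: [(10,16) (19,16) (19,17) (37/2,18) (10,18)]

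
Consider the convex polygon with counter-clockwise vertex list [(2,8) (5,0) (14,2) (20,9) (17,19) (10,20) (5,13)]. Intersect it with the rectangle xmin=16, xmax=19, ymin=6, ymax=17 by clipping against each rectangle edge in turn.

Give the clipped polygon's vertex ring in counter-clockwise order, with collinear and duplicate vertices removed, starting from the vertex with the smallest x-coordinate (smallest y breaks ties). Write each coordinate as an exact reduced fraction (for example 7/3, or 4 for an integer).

1. After x ≥ 16: [(16,13/3) (20,9) (17,19) (16,134/7)]
2. After x ≤ 19: [(16,13/3) (19,47/6) (19,37/3) (17,19) (16,134/7)]
3. After y ≥ 6: [(16,6) (122/7,6) (19,47/6) (19,37/3) (17,19) (16,134/7)]
4. After y ≤ 17: [(16,17) (16,6) (122/7,6) (19,47/6) (19,37/3) (88/5,17)]
5. Canonical ring: [(16,6) (122/7,6) (19,47/6) (19,37/3) (88/5,17) (16,17)]

Clipped polygon: [(16,6) (122/7,6) (19,47/6) (19,37/3) (88/5,17) (16,17)]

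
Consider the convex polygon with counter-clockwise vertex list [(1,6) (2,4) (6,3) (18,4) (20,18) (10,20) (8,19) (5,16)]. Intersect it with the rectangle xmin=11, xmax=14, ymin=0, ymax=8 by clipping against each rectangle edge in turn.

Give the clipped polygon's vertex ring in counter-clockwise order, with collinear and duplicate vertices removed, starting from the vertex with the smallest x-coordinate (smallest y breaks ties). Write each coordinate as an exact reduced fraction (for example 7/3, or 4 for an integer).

Clipped polygon: [(11,41/12) (14,11/3) (14,8) (11,8)]

1. After x ≥ 11: [(11,41/12) (18,4) (20,18) (11,99/5)]
2. After x ≤ 14: [(11,41/12) (14,11/3) (14,96/5) (11,99/5)]
3. After y ≥ 0: [(11,41/12) (14,11/3) (14,96/5) (11,99/5)]
4. After y ≤ 8: [(11,8) (11,41/12) (14,11/3) (14,8)]
5. Canonical ring: [(11,41/12) (14,11/3) (14,8) (11,8)]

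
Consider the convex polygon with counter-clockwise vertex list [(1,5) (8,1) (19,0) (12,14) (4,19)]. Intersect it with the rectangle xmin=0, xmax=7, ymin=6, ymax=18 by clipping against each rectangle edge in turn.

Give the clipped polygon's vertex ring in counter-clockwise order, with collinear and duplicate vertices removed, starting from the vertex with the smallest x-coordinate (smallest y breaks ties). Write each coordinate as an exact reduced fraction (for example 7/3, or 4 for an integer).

1. After x ≥ 0: [(1,5) (8,1) (19,0) (12,14) (4,19)]
2. After x ≤ 7: [(1,5) (7,11/7) (7,137/8) (4,19)]
3. After y ≥ 6: [(17/14,6) (7,6) (7,137/8) (4,19)]
4. After y ≤ 18: [(53/14,18) (17/14,6) (7,6) (7,137/8) (28/5,18)]
5. Canonical ring: [(17/14,6) (7,6) (7,137/8) (28/5,18) (53/14,18)]

Clipped polygon: [(17/14,6) (7,6) (7,137/8) (28/5,18) (53/14,18)]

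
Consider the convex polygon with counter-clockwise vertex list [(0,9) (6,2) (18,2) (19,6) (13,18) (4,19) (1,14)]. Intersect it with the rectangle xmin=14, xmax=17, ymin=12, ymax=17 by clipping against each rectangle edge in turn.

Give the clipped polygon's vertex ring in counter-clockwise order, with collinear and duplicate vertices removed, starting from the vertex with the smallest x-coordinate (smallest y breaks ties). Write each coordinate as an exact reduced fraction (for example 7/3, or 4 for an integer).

Clipped polygon: [(14,12) (16,12) (14,16)]

1. After x ≥ 14: [(14,2) (18,2) (19,6) (14,16)]
2. After x ≤ 17: [(14,2) (17,2) (17,10) (14,16)]
3. After y ≥ 12: [(14,12) (16,12) (14,16)]
4. After y ≤ 17: [(14,12) (16,12) (14,16)]
5. Canonical ring: [(14,12) (16,12) (14,16)]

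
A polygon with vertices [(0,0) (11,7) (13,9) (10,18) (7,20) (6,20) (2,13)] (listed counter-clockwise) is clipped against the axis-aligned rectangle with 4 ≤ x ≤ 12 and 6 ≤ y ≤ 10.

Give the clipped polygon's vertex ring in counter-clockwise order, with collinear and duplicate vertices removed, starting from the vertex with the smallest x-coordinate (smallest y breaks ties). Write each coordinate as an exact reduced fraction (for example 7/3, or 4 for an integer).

1. After x ≥ 4: [(4,28/11) (11,7) (13,9) (10,18) (7,20) (6,20) (4,33/2)]
2. After x ≤ 12: [(4,28/11) (11,7) (12,8) (12,12) (10,18) (7,20) (6,20) (4,33/2)]
3. After y ≥ 6: [(4,6) (66/7,6) (11,7) (12,8) (12,12) (10,18) (7,20) (6,20) (4,33/2)]
4. After y ≤ 10: [(4,10) (4,6) (66/7,6) (11,7) (12,8) (12,10)]
5. Canonical ring: [(4,6) (66/7,6) (11,7) (12,8) (12,10) (4,10)]

Clipped polygon: [(4,6) (66/7,6) (11,7) (12,8) (12,10) (4,10)]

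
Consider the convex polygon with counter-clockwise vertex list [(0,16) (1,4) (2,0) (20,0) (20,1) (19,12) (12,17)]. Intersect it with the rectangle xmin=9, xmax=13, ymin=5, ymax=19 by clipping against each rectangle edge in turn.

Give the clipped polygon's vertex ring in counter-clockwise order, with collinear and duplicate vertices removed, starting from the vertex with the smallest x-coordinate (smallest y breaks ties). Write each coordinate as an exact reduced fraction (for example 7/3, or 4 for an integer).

Clipped polygon: [(9,5) (13,5) (13,114/7) (12,17) (9,67/4)]

1. After x ≥ 9: [(9,67/4) (9,0) (20,0) (20,1) (19,12) (12,17)]
2. After x ≤ 13: [(9,67/4) (9,0) (13,0) (13,114/7) (12,17)]
3. After y ≥ 5: [(9,67/4) (9,5) (13,5) (13,114/7) (12,17)]
4. After y ≤ 19: [(9,67/4) (9,5) (13,5) (13,114/7) (12,17)]
5. Canonical ring: [(9,5) (13,5) (13,114/7) (12,17) (9,67/4)]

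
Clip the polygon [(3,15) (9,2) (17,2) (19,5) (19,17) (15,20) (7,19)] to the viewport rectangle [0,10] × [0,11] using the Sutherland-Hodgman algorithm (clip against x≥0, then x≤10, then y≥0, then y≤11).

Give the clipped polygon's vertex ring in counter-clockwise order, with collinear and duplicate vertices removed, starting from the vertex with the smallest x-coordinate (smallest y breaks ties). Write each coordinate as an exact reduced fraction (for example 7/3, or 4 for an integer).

1. After x ≥ 0: [(3,15) (9,2) (17,2) (19,5) (19,17) (15,20) (7,19)]
2. After x ≤ 10: [(3,15) (9,2) (10,2) (10,155/8) (7,19)]
3. After y ≥ 0: [(3,15) (9,2) (10,2) (10,155/8) (7,19)]
4. After y ≤ 11: [(63/13,11) (9,2) (10,2) (10,11)]
5. Canonical ring: [(63/13,11) (9,2) (10,2) (10,11)]

Clipped polygon: [(63/13,11) (9,2) (10,2) (10,11)]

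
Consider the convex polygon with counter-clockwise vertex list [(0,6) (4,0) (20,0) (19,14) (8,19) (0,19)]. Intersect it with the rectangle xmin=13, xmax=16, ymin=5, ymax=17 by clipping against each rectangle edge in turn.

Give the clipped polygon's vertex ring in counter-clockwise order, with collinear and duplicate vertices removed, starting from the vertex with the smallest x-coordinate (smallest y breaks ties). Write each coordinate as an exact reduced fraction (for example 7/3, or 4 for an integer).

Clipped polygon: [(13,5) (16,5) (16,169/11) (13,184/11)]

1. After x ≥ 13: [(13,0) (20,0) (19,14) (13,184/11)]
2. After x ≤ 16: [(13,0) (16,0) (16,169/11) (13,184/11)]
3. After y ≥ 5: [(13,5) (16,5) (16,169/11) (13,184/11)]
4. After y ≤ 17: [(13,5) (16,5) (16,169/11) (13,184/11)]
5. Canonical ring: [(13,5) (16,5) (16,169/11) (13,184/11)]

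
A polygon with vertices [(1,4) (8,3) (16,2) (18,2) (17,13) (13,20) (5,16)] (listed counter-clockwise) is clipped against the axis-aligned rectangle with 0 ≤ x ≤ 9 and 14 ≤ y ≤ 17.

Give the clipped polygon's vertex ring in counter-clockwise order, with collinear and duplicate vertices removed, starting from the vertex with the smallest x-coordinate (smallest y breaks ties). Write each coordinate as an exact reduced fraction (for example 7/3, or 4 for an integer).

Clipped polygon: [(13/3,14) (9,14) (9,17) (7,17) (5,16)]

1. After x ≥ 0: [(1,4) (8,3) (16,2) (18,2) (17,13) (13,20) (5,16)]
2. After x ≤ 9: [(1,4) (8,3) (9,23/8) (9,18) (5,16)]
3. After y ≥ 14: [(13/3,14) (9,14) (9,18) (5,16)]
4. After y ≤ 17: [(13/3,14) (9,14) (9,17) (7,17) (5,16)]
5. Canonical ring: [(13/3,14) (9,14) (9,17) (7,17) (5,16)]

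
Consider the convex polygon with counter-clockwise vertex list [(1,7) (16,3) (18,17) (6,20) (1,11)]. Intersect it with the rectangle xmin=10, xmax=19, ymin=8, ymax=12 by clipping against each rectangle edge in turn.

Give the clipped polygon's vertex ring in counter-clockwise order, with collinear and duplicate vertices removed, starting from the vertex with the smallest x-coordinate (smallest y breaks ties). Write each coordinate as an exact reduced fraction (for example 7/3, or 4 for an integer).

1. After x ≥ 10: [(10,23/5) (16,3) (18,17) (10,19)]
2. After x ≤ 19: [(10,23/5) (16,3) (18,17) (10,19)]
3. After y ≥ 8: [(10,8) (117/7,8) (18,17) (10,19)]
4. After y ≤ 12: [(10,12) (10,8) (117/7,8) (121/7,12)]
5. Canonical ring: [(10,8) (117/7,8) (121/7,12) (10,12)]

Clipped polygon: [(10,8) (117/7,8) (121/7,12) (10,12)]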